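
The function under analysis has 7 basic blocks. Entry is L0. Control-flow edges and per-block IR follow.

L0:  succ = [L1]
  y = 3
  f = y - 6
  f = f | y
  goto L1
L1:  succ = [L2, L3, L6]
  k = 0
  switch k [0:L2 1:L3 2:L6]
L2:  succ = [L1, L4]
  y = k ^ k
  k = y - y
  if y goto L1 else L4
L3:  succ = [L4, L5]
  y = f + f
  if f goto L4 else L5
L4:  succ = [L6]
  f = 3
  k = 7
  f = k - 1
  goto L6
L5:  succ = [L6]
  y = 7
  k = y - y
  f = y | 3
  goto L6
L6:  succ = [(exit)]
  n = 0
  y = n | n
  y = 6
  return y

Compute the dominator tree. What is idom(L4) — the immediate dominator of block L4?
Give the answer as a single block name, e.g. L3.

Answer: L1

Working:
idom tree: L1←L0 L2←L1 L3←L1 L4←L1 L5←L3 L6←L1
Dom at joins:
  L1: preds {L0,L2}: {L0} ∩ {L0,L1,L2} = {L0}; idom=L0
  L4: preds {L2,L3}: {L0,L1,L2} ∩ {L0,L1,L3} = {L0,L1}; idom=L1
  L6: preds {L1,L4,L5}: {L0,L1} ∩ {L0,L1,L4} ∩ {L0,L1,L3,L5} = {L0,L1}; idom=L1

idom(L4) = L1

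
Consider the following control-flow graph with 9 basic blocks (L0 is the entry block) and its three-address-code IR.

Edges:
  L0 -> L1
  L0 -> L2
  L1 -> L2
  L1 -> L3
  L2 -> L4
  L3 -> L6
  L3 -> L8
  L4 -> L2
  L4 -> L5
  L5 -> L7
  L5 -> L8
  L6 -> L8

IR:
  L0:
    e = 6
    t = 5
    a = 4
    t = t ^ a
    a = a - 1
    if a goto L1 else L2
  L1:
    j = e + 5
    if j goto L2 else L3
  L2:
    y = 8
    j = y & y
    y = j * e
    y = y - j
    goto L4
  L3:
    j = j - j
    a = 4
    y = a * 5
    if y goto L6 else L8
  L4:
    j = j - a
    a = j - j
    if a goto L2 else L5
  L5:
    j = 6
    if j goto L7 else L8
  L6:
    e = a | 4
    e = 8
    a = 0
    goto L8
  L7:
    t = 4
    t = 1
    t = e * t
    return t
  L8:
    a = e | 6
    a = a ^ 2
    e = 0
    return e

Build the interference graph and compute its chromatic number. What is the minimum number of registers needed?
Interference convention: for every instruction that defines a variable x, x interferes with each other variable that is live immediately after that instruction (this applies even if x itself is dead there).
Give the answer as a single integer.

def/use:
  L0 def {a,e,t} use ∅
  L1 def {j} use {e}
  L2 def {j,y} use {e}
  L3 def {a,j,y} use {j}
  L4 def {a,j} use {a,j}
  L5 def {j} use ∅
  L6 def {a,e} use {a}
  L7 def {t} use {e}
  L8 def {a,e} use {e}

Live sets:
  live L0: ∅→{a,e}
  live L1: {a,e}→{a,e,j}
  live L2: {a,e}→{a,e,j}
  live L3: {e,j}→{a,e}
  live L4: {a,e,j}→{a,e}
  live L5: {e}→{e}
  live L6: {a}→{e}
  live L7: {e}→∅
  live L8: {e}→∅

Interfere edges:
  a↔{e,j,t,y}
  e↔{a,j,t,y}
  j↔{a,e,y}
  t↔{a,e}
  y↔{a,e,j}

Registers:
  {a,e,j,y} pairwise interfere (4-clique) ⇒ χ ≥ 4
  4-colouring: c0={a}  c1={e}  c2={j,t}  c3={y}
  χ = 4

Answer: 4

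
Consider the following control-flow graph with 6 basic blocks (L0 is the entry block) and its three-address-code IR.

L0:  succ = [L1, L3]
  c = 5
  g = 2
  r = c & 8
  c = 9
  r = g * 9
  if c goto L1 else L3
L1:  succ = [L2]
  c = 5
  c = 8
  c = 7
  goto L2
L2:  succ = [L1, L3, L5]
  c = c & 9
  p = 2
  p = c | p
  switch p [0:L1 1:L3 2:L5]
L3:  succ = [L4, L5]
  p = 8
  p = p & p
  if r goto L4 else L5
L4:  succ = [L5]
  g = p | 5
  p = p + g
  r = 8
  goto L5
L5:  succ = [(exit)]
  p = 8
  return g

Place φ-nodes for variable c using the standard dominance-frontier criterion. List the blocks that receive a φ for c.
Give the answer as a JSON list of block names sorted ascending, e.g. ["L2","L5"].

Answer: ["L1", "L3", "L5"]

Analysis:
idom tree: L1←L0 L2←L1 L3←L0 L4←L3 L5←L0
Dom∩ at merges:
  L1: preds {L0,L2}: {L0} ∩ {L0,L1,L2} = {L0}; idom=L0
  L3: preds {L0,L2}: {L0} ∩ {L0,L1,L2} = {L0}; idom=L0
  L5: preds {L2,L3,L4}: {L0,L1,L2} ∩ {L0,L3} ∩ {L0,L3,L4} = {L0}; idom=L0

DF walk-up:
  join L1 pred L0: · stop@L0
  join L1 pred L2: L2→L1 stop@L0
  join L3 pred L0: · stop@L0
  join L3 pred L2: L2→L1 stop@L0
  join L5 pred L2: L2→L1 stop@L0
  join L5 pred L3: L3 stop@L0
  join L5 pred L4: L4→L3 stop@L0
  L0: DF=∅
  L1: DF={L1,L3,L5}
  L2: DF={L1,L3,L5}
  L3: DF={L5}
  L4: DF={L5}
  L5: DF=∅

φ for c: defs {L0,L1,L2}
  DF⁺ = {L1,L3,L5}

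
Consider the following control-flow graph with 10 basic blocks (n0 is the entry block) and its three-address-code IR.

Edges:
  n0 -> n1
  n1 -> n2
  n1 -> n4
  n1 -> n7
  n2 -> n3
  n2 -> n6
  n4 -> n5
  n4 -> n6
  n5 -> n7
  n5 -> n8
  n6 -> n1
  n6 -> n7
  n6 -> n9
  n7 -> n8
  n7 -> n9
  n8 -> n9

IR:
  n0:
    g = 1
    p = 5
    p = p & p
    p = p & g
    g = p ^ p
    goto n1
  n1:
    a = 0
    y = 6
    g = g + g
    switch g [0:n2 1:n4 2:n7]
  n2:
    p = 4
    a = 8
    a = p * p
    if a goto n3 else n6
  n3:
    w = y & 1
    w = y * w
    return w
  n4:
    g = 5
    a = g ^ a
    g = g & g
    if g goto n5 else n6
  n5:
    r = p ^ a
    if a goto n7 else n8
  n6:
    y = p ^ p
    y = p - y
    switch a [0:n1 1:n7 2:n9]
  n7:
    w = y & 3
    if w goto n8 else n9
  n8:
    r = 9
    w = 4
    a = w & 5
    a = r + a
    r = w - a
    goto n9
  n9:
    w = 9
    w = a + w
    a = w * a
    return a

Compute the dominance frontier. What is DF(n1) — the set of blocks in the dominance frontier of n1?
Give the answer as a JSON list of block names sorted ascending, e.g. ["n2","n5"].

Answer: ["n1"]

Working:
idom tree: n1←n0 n2←n1 n3←n2 n4←n1 n5←n4 n6←n1 n7←n1 n8←n1 n9←n1
Join-block Dom:
  n1: preds {n0,n6}: {n0} ∩ {n0,n1,n6} = {n0}; idom=n0
  n6: preds {n2,n4}: {n0,n1,n2} ∩ {n0,n1,n4} = {n0,n1}; idom=n1
  n7: preds {n1,n5,n6}: {n0,n1} ∩ {n0,n1,n4,n5} ∩ {n0,n1,n6} = {n0,n1}; idom=n1
  n8: preds {n5,n7}: {n0,n1,n4,n5} ∩ {n0,n1,n7} = {n0,n1}; idom=n1
  n9: preds {n6,n7,n8}: {n0,n1,n6} ∩ {n0,n1,n7} ∩ {n0,n1,n8} = {n0,n1}; idom=n1

DF derivation:
  n1←n0: walk · to n0
  n1←n6: walk n6→n1 to n0
  n6←n2: walk n2 to n1
  n6←n4: walk n4 to n1
  n7←n1: walk · to n1
  n7←n5: walk n5→n4 to n1
  n7←n6: walk n6 to n1
  n8←n5: walk n5→n4 to n1
  n8←n7: walk n7 to n1
  n9←n6: walk n6 to n1
  n9←n7: walk n7 to n1
  n9←n8: walk n8 to n1
  n0: DF=∅
  n1: DF={n1}
  n2: DF={n6}
  n3: DF=∅
  n4: DF={n6,n7,n8}
  n5: DF={n7,n8}
  n6: DF={n1,n7,n9}
  n7: DF={n8,n9}
  n8: DF={n9}
  n9: DF=∅

DF(n1) = ["n1"]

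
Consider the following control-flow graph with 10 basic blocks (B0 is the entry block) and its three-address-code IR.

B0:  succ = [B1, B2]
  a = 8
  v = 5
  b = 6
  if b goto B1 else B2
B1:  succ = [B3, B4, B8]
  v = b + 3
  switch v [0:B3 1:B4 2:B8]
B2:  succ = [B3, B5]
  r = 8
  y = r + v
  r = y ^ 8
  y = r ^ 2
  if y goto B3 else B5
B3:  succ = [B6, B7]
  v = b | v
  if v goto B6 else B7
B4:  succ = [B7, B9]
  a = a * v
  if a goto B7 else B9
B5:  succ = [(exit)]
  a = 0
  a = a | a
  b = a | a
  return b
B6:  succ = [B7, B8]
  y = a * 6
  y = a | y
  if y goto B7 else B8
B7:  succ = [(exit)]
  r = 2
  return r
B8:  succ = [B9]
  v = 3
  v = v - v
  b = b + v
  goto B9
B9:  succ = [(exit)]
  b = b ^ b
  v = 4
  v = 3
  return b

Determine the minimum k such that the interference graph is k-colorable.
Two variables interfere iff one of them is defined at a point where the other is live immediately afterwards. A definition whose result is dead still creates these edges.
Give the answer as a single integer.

def/use:
  B0: {a,b,v} / ∅
  B1: {v} / {b}
  B2: {r,y} / {v}
  B3: {v} / {b,v}
  B4: {a} / {a,v}
  B5: {a,b} / ∅
  B6: {y} / {a}
  B7: {r} / ∅
  B8: {b,v} / {b}
  B9: {b,v} / {b}

Live sets:
  B0: in=∅ out={a,b,v}
  B1: in={a,b} out={a,b,v}
  B2: in={a,b,v} out={a,b,v}
  B3: in={a,b,v} out={a,b}
  B4: in={a,b,v} out={b}
  B5: in=∅ out=∅
  B6: in={a,b} out={b}
  B7: in=∅ out=∅
  B8: in={b} out={b}
  B9: in={b} out=∅

Interfere edges:
  a: {b,r,v,y}
  b: {a,r,v,y}
  r: {a,b,v}
  v: {a,b,r,y}
  y: {a,b,v}

Chromatic number:
  clique {a,b,r,v} ⇒ need ≥ 4
  assign a→c0 b→c1 r→c3 v→c2 y→c3 — no edge inside a register ⇒ χ ≤ 4
  χ = 4

Answer: 4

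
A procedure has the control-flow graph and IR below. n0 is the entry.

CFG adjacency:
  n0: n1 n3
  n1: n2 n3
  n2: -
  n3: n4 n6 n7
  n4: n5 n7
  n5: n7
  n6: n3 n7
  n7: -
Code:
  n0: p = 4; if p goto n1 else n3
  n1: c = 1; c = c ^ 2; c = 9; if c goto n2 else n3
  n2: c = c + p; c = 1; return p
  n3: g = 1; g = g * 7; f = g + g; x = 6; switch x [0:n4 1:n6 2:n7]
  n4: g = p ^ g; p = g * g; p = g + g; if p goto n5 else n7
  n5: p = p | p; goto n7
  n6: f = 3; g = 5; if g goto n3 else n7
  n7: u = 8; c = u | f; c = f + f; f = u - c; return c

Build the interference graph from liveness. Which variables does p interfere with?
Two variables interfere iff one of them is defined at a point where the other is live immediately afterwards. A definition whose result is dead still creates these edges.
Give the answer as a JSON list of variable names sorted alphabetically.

Block summaries:
  n0: {p} / ∅
  n1: {c} / ∅
  n2: {c} / {c,p}
  n3: {f,g,x} / ∅
  n4: {g,p} / {g,p}
  n5: {p} / {p}
  n6: {f,g} / ∅
  n7: {c,f,u} / {f}

Live sets:
  n0: in=∅ out={p}
  n1: in={p} out={c,p}
  n2: in={c,p} out=∅
  n3: in={p} out={f,g,p}
  n4: in={f,g,p} out={f,p}
  n5: in={f,p} out={f}
  n6: in={p} out={f,p}
  n7: in={f} out=∅

Interference:
  c — {f,p,u}
  f — {c,g,p,u,x}
  g — {f,p,x}
  p — {c,f,g,x}
  u — {c,f}
  x — {f,g,p}

N(p) = ["c", "f", "g", "x"]

Answer: ["c", "f", "g", "x"]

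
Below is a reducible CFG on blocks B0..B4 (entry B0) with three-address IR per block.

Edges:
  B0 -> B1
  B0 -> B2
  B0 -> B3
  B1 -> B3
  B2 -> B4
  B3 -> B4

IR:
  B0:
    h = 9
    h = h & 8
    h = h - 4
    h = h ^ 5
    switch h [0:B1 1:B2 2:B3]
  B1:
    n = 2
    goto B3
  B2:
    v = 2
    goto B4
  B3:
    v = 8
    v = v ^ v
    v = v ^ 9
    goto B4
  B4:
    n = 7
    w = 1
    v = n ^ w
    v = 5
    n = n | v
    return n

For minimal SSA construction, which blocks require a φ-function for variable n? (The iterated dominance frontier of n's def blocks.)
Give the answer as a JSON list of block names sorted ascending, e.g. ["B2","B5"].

Answer: ["B3", "B4"]

Derivation:
idom tree: B1←B0 B2←B0 B3←B0 B4←B0
Dom at joins:
  B3: preds {B0,B1}: {B0} ∩ {B0,B1} = {B0}; idom=B0
  B4: preds {B2,B3}: {B0,B2} ∩ {B0,B3} = {B0}; idom=B0

DF walk-up:
  B3←B0: walk · to B0
  B3←B1: walk B1 to B0
  B4←B2: walk B2 to B0
  B4←B3: walk B3 to B0
  B0: DF=∅
  B1: DF={B3}
  B2: DF={B4}
  B3: DF={B4}
  B4: DF=∅

φ for n: defs {B1,B4}
  DF⁺ = {B3,B4}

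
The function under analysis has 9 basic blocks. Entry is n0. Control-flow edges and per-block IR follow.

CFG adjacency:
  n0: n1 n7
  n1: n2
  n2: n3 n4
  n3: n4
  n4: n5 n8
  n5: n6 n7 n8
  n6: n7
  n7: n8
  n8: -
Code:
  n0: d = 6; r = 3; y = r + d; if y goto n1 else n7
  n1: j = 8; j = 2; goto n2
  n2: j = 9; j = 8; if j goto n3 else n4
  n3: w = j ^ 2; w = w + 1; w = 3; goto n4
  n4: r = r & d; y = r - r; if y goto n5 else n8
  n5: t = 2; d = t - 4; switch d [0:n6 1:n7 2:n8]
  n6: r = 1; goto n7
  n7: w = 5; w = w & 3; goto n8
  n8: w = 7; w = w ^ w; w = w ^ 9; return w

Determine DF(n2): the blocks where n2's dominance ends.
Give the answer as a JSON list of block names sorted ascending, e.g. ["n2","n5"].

idom tree: n1←n0 n2←n1 n3←n2 n4←n2 n5←n4 n6←n5 n7←n0 n8←n0
Dom∩ at merges:
  n4: preds {n2,n3}: {n0,n1,n2} ∩ {n0,n1,n2,n3} = {n0,n1,n2}; idom=n2
  n7: preds {n0,n5,n6}: {n0} ∩ {n0,n1,n2,n4,n5} ∩ {n0,n1,n2,n4,n5,n6} = {n0}; idom=n0
  n8: preds {n4,n5,n7}: {n0,n1,n2,n4} ∩ {n0,n1,n2,n4,n5} ∩ {n0,n7} = {n0}; idom=n0

DF derivation:
  n4←n2: walk · to n2
  n4←n3: walk n3 to n2
  n7←n0: walk · to n0
  n7←n5: walk n5→n4→n2→n1 to n0
  n7←n6: walk n6→n5→n4→n2→n1 to n0
  n8←n4: walk n4→n2→n1 to n0
  n8←n5: walk n5→n4→n2→n1 to n0
  n8←n7: walk n7 to n0
  n0 → ∅
  n1 → {n7,n8}
  n2 → {n7,n8}
  n3 → {n4}
  n4 → {n7,n8}
  n5 → {n7,n8}
  n6 → {n7}
  n7 → {n8}
  n8 → ∅

DF(n2) = ["n7", "n8"]

Answer: ["n7", "n8"]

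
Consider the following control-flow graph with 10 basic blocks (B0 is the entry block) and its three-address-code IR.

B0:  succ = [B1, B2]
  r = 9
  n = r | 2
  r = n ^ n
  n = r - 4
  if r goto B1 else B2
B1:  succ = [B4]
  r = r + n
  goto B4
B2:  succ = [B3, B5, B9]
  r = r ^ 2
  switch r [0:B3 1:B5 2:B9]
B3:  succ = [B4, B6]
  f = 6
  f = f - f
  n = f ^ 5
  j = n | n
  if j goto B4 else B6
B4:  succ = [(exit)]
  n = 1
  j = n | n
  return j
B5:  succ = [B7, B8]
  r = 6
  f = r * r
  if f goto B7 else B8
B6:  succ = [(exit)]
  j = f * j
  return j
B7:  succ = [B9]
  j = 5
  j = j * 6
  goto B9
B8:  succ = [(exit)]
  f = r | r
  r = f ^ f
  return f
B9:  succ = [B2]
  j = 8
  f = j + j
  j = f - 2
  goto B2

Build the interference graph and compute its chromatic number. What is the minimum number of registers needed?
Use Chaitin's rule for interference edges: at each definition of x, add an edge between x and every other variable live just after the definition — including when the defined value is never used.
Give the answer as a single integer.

Answer: 3

Analysis:
Per-block:
  B0: def={n,r} ue=∅
  B1: def={r} ue={n,r}
  B2: def={r} ue={r}
  B3: def={f,j,n} ue=∅
  B4: def={j,n} ue=∅
  B5: def={f,r} ue=∅
  B6: def={j} ue={f,j}
  B7: def={j} ue=∅
  B8: def={f,r} ue={r}
  B9: def={f,j} ue=∅

Backward fixpoint:
  B0 li=∅ lo={n,r}
  B1 li={n,r} lo=∅
  B2 li={r} lo={r}
  B3 li=∅ lo={f,j}
  B4 li=∅ lo=∅
  B5 li=∅ lo={r}
  B6 li={f,j} lo=∅
  B7 li={r} lo={r}
  B8 li={r} lo=∅
  B9 li={r} lo={r}

Conflict graph:
  f↔{j,n,r}
  j↔{f,r}
  n↔{f,r}
  r↔{f,j,n}

Chromatic number:
  {f,j,r} pairwise interfere (3-clique) ⇒ χ ≥ 3
  assign f→r0 j→r2 n→r2 r→r1 — no edge inside a register ⇒ χ ≤ 3
  χ = 3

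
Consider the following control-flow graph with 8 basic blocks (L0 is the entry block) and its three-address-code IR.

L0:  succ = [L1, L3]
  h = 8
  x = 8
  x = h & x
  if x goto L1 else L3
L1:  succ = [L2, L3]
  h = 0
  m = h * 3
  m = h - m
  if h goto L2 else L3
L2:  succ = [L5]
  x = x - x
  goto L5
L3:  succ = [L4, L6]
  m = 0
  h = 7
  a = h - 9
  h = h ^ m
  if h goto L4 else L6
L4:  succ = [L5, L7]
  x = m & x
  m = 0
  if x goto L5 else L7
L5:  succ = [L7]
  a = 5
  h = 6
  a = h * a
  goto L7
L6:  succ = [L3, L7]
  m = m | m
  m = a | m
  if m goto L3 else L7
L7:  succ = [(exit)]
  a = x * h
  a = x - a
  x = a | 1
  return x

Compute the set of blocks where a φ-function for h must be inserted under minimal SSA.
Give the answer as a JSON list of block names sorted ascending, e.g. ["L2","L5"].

idom tree: L1←L0 L2←L1 L3←L0 L4←L3 L5←L0 L6←L3 L7←L0
Dom at joins:
  L3: preds {L0,L1,L6}: {L0} ∩ {L0,L1} ∩ {L0,L3,L6} = {L0}; idom=L0
  L5: preds {L2,L4}: {L0,L1,L2} ∩ {L0,L3,L4} = {L0}; idom=L0
  L7: preds {L4,L5,L6}: {L0,L3,L4} ∩ {L0,L5} ∩ {L0,L3,L6} = {L0}; idom=L0

DF derivation:
  L3←L0: walk · to L0
  L3←L1: walk L1 to L0
  L3←L6: walk L6→L3 to L0
  L5←L2: walk L2→L1 to L0
  L5←L4: walk L4→L3 to L0
  L7←L4: walk L4→L3 to L0
  L7←L5: walk L5 to L0
  L7←L6: walk L6→L3 to L0
  DF(L0)=∅
  DF(L1)={L3,L5}
  DF(L2)={L5}
  DF(L3)={L3,L5,L7}
  DF(L4)={L5,L7}
  DF(L5)={L7}
  DF(L6)={L3,L7}
  DF(L7)=∅

φ for h: defs {L0,L1,L3,L5}
  DF⁺ = {L3,L5,L7}

Answer: ["L3", "L5", "L7"]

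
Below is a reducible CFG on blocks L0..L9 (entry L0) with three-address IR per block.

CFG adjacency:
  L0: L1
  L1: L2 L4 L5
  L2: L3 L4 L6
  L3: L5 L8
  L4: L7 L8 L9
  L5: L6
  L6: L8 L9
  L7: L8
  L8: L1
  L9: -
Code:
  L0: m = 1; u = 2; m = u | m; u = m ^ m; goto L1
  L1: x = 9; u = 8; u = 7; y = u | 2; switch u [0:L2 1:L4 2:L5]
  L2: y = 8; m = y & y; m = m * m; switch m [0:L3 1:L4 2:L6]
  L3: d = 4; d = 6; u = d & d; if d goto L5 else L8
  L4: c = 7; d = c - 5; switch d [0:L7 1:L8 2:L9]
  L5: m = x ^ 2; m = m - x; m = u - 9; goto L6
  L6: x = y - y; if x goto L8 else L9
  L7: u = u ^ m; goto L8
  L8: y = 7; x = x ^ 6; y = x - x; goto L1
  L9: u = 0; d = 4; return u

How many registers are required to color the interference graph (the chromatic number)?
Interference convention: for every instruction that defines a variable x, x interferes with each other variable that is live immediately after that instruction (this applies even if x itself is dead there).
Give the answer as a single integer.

Answer: 5

Derivation:
Per-block:
  L0 def {m,u} use ∅
  L1 def {u,x,y} use ∅
  L2 def {m,y} use ∅
  L3 def {d,u} use ∅
  L4 def {c,d} use ∅
  L5 def {m} use {u,x}
  L6 def {x} use {y}
  L7 def {u} use {m,u}
  L8 def {x,y} use {x}
  L9 def {d,u} use ∅

Backward fixpoint:
  live L0: ∅→{m}
  live L1: {m}→{m,u,x,y}
  live L2: {u,x}→{m,u,x,y}
  live L3: {m,x,y}→{m,u,x,y}
  live L4: {m,u,x}→{m,u,x}
  live L5: {u,x,y}→{m,y}
  live L6: {m,y}→{m,x}
  live L7: {m,u,x}→{m,x}
  live L8: {m,x}→{m}
  live L9: ∅→∅

Conflict graph:
  c — {m,u,x}
  d — {m,u,x,y}
  m — {c,d,u,x,y}
  u — {c,d,m,x,y}
  x — {c,d,m,u,y}
  y — {d,m,u,x}

Registers:
  clique {d,m,u,x,y} ⇒ need ≥ 5
  assign c→c3 d→c3 m→c0 u→c1 x→c2 y→c4 — no edge inside a register ⇒ χ ≤ 5
  χ = 5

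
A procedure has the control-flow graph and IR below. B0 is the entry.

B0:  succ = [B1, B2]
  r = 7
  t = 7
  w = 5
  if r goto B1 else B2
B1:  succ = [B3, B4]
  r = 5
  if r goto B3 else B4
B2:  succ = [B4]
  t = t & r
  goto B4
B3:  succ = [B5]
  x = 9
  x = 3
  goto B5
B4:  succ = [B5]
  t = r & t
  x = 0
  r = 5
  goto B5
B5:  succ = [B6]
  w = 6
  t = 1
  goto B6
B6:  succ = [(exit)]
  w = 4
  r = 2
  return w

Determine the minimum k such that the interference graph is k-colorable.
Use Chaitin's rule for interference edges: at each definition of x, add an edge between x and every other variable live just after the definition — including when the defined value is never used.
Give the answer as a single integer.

Block summaries:
  B0: def={r,t,w} ue=∅
  B1: def={r} ue=∅
  B2: def={t} ue={r,t}
  B3: def={x} ue=∅
  B4: def={r,t,x} ue={r,t}
  B5: def={t,w} ue=∅
  B6: def={r,w} ue=∅

Backward fixpoint:
  B0 li=∅ lo={r,t}
  B1 li={t} lo={r,t}
  B2 li={r,t} lo={r,t}
  B3 li=∅ lo=∅
  B4 li={r,t} lo=∅
  B5 li=∅ lo=∅
  B6 li=∅ lo=∅

Interfere edges:
  r — {t,w}
  t — {r,w}
  w — {r,t}
  x — ∅

Registers:
  {r,t,w} pairwise interfere (3-clique) ⇒ χ ≥ 3
  3-colouring: r0={r,x}  r1={t}  r2={w}
  χ = 3

Answer: 3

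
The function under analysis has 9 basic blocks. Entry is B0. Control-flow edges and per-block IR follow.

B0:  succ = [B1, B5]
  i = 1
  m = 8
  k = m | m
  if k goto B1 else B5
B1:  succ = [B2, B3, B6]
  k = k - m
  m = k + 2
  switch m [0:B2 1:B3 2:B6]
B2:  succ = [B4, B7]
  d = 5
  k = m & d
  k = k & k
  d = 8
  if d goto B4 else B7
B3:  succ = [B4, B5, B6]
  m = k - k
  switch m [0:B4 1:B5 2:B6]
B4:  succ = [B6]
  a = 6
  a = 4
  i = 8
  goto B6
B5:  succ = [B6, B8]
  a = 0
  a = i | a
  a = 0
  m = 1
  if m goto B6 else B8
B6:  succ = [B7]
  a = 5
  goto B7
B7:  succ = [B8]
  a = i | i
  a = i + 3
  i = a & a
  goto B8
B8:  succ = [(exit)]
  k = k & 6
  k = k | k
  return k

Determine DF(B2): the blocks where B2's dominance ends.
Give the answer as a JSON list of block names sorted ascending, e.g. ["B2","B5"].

idom tree: B1←B0 B2←B1 B3←B1 B4←B1 B5←B0 B6←B0 B7←B0 B8←B0
Dom at joins:
  B4: preds {B2,B3}: {B0,B1,B2} ∩ {B0,B1,B3} = {B0,B1}; idom=B1
  B5: preds {B0,B3}: {B0} ∩ {B0,B1,B3} = {B0}; idom=B0
  B6: preds {B1,B3,B4,B5}: {B0,B1} ∩ {B0,B1,B3} ∩ {B0,B1,B4} ∩ {B0,B5} = {B0}; idom=B0
  B7: preds {B2,B6}: {B0,B1,B2} ∩ {B0,B6} = {B0}; idom=B0
  B8: preds {B5,B7}: {B0,B5} ∩ {B0,B7} = {B0}; idom=B0

DF derivation:
  B4←B2: walk B2 to B1
  B4←B3: walk B3 to B1
  B5←B0: walk · to B0
  B5←B3: walk B3→B1 to B0
  B6←B1: walk B1 to B0
  B6←B3: walk B3→B1 to B0
  B6←B4: walk B4→B1 to B0
  B6←B5: walk B5 to B0
  B7←B2: walk B2→B1 to B0
  B7←B6: walk B6 to B0
  B8←B5: walk B5 to B0
  B8←B7: walk B7 to B0
  B0 → ∅
  B1 → {B5,B6,B7}
  B2 → {B4,B7}
  B3 → {B4,B5,B6}
  B4 → {B6}
  B5 → {B6,B8}
  B6 → {B7}
  B7 → {B8}
  B8 → ∅

DF(B2) = ["B4", "B7"]

Answer: ["B4", "B7"]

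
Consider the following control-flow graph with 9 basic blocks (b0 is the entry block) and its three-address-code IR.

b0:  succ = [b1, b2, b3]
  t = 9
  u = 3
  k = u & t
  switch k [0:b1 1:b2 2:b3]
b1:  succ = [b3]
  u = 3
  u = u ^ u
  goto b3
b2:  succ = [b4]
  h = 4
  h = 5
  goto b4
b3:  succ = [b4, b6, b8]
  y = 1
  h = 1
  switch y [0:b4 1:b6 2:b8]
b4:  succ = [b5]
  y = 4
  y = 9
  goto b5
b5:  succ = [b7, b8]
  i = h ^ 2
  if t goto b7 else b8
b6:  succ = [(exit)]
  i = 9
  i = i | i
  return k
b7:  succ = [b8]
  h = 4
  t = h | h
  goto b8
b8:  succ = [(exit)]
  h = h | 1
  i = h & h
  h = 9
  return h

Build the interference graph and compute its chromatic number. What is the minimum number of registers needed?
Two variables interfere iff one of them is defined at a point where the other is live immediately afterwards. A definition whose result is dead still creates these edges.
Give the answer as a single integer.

Block summaries:
  b0: def={k,t,u} ue=∅
  b1: def={u} ue=∅
  b2: def={h} ue=∅
  b3: def={h,y} ue=∅
  b4: def={y} ue=∅
  b5: def={i} ue={h,t}
  b6: def={i} ue={k}
  b7: def={h,t} ue=∅
  b8: def={h,i} ue={h}

Live sets:
  live b0: ∅→{k,t}
  live b1: {k,t}→{k,t}
  live b2: {t}→{h,t}
  live b3: {k,t}→{h,k,t}
  live b4: {h,t}→{h,t}
  live b5: {h,t}→{h}
  live b6: {k}→∅
  live b7: ∅→{h}
  live b8: {h}→∅

Interfere edges:
  h: {i,k,t,y}
  i: {h,k,t}
  k: {h,i,t,u,y}
  t: {h,i,k,u,y}
  u: {k,t}
  y: {h,k,t}

Registers:
  clique {h,i,k,t} ⇒ need ≥ 4
  assign h→c2 i→c3 k→c0 t→c1 u→c2 y→c3 — no edge inside a register ⇒ χ ≤ 4
  χ = 4

Answer: 4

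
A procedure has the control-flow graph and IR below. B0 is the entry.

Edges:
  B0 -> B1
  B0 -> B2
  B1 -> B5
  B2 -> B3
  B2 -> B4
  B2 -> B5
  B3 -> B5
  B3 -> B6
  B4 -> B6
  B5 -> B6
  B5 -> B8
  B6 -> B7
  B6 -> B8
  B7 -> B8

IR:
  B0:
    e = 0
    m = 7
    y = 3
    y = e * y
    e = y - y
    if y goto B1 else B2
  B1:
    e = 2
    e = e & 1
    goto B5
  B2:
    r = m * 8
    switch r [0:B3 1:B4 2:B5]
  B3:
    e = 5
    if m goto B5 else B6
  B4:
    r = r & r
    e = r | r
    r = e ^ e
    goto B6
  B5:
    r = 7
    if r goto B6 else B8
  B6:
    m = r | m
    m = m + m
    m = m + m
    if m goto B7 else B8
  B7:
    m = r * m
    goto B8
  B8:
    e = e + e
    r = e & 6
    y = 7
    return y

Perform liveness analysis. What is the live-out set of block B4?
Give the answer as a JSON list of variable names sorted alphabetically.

Answer: ["e", "m", "r"]

Derivation:
def/use:
  B0: {e,m,y} / ∅
  B1: {e} / ∅
  B2: {r} / {m}
  B3: {e} / {m}
  B4: {e,r} / {r}
  B5: {r} / ∅
  B6: {m} / {m,r}
  B7: {m} / {m,r}
  B8: {e,r,y} / {e}

Liveness:
  B0 li=∅ lo={e,m}
  B1 li={m} lo={e,m}
  B2 li={e,m} lo={e,m,r}
  B3 li={m,r} lo={e,m,r}
  B4 li={m,r} lo={e,m,r}
  B5 li={e,m} lo={e,m,r}
  B6 li={e,m,r} lo={e,m,r}
  B7 li={e,m,r} lo={e}
  B8 li={e} lo=∅

live-out(B4) = ["e", "m", "r"]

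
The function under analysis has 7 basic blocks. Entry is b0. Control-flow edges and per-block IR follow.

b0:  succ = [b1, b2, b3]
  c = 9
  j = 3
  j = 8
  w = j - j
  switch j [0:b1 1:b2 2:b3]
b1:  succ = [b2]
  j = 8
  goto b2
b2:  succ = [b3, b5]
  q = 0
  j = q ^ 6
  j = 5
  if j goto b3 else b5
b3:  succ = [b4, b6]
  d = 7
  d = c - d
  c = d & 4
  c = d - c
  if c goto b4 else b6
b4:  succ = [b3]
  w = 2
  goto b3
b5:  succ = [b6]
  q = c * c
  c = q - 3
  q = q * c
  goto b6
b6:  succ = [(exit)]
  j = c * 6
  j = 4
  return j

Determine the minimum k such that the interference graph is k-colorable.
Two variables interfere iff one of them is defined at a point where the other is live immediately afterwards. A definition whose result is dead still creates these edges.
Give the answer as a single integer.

Per-block:
  b0 def {c,j,w} use ∅
  b1 def {j} use ∅
  b2 def {j,q} use ∅
  b3 def {c,d} use {c}
  b4 def {w} use ∅
  b5 def {c,q} use {c}
  b6 def {j} use {c}

Live sets:
  live b0: ∅→{c}
  live b1: {c}→{c}
  live b2: {c}→{c}
  live b3: {c}→{c}
  live b4: {c}→{c}
  live b5: {c}→{c}
  live b6: {c}→∅

Interference:
  c↔{d,j,q,w}
  d↔{c}
  j↔{c,w}
  q↔{c}
  w↔{c,j}

Registers:
  {c,j,w} pairwise interfere (3-clique) ⇒ χ ≥ 3
  3-colouring: r0={c}  r1={d,j,q}  r2={w}
  χ = 3

Answer: 3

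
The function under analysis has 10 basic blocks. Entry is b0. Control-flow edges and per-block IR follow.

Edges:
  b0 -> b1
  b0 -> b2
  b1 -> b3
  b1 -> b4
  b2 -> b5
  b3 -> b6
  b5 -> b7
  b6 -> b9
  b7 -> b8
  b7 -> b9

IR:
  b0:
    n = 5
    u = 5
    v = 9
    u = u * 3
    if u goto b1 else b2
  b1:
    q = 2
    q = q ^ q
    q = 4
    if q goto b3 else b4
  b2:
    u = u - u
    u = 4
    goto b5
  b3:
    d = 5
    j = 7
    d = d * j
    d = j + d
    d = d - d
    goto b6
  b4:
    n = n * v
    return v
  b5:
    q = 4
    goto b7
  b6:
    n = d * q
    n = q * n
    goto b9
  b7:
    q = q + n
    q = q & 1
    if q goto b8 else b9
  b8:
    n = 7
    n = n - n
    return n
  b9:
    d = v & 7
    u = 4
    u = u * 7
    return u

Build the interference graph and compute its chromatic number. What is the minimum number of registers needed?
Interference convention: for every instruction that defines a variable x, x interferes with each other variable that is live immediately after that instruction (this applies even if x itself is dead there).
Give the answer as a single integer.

Answer: 4

Working:
def/use:
  b0: {n,u,v} / ∅
  b1: {q} / ∅
  b2: {u} / {u}
  b3: {d,j} / ∅
  b4: {n} / {n,v}
  b5: {q} / ∅
  b6: {n} / {d,q}
  b7: {q} / {n,q}
  b8: {n} / ∅
  b9: {d,u} / {v}

Liveness:
  b0: in=∅ out={n,u,v}
  b1: in={n,v} out={n,q,v}
  b2: in={n,u,v} out={n,v}
  b3: in={q,v} out={d,q,v}
  b4: in={n,v} out=∅
  b5: in={n,v} out={n,q,v}
  b6: in={d,q,v} out={v}
  b7: in={n,q,v} out={v}
  b8: in=∅ out=∅
  b9: in={v} out=∅

Conflict graph:
  d: {j,q,v}
  j: {d,q,v}
  n: {q,u,v}
  q: {d,j,n,v}
  u: {n,v}
  v: {d,j,n,q,u}

Chromatic number:
  lower bound: {d,j,q,v} mutually conflict ⇒ χ ≥ 4
  4-colouring: c0={v}  c1={q,u}  c2={d,n}  c3={j}
  χ = 4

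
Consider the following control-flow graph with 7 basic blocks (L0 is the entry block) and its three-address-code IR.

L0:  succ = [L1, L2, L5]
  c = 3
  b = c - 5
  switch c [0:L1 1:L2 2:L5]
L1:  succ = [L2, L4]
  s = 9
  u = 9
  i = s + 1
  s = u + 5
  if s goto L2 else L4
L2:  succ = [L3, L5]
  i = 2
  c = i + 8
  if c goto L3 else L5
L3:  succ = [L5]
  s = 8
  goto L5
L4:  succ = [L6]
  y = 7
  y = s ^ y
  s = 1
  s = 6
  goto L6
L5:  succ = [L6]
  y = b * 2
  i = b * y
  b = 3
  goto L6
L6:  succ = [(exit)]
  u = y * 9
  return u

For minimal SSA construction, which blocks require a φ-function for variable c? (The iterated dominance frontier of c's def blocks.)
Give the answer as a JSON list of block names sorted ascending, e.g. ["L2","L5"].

idom tree: L1←L0 L2←L0 L3←L2 L4←L1 L5←L0 L6←L0
Dom at joins:
  L2: preds {L0,L1}: {L0} ∩ {L0,L1} = {L0}; idom=L0
  L5: preds {L0,L2,L3}: {L0} ∩ {L0,L2} ∩ {L0,L2,L3} = {L0}; idom=L0
  L6: preds {L4,L5}: {L0,L1,L4} ∩ {L0,L5} = {L0}; idom=L0

DF derivation:
  join L2 pred L0: · stop@L0
  join L2 pred L1: L1 stop@L0
  join L5 pred L0: · stop@L0
  join L5 pred L2: L2 stop@L0
  join L5 pred L3: L3→L2 stop@L0
  join L6 pred L4: L4→L1 stop@L0
  join L6 pred L5: L5 stop@L0
  L0: DF=∅
  L1: DF={L2,L6}
  L2: DF={L5}
  L3: DF={L5}
  L4: DF={L6}
  L5: DF={L6}
  L6: DF=∅

φ for c: defs {L0,L2}
  DF⁺ = {L5,L6}

Answer: ["L5", "L6"]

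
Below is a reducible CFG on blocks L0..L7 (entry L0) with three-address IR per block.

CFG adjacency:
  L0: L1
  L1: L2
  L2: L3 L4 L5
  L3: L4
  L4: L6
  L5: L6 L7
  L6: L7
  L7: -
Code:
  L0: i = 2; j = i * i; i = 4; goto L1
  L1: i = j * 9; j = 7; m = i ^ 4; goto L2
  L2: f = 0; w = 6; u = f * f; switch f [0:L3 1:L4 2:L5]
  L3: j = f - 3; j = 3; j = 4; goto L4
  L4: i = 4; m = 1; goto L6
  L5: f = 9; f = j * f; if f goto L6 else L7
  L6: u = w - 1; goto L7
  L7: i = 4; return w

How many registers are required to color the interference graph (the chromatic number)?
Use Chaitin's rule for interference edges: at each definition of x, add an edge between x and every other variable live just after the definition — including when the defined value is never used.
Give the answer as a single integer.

Per-block:
  L0: def={i,j} ue=∅
  L1: def={i,j,m} ue={j}
  L2: def={f,u,w} ue=∅
  L3: def={j} ue={f}
  L4: def={i,m} ue=∅
  L5: def={f} ue={j}
  L6: def={u} ue={w}
  L7: def={i} ue={w}

Liveness:
  live L0: ∅→{j}
  live L1: {j}→{j}
  live L2: {j}→{f,j,w}
  live L3: {f,w}→{w}
  live L4: {w}→{w}
  live L5: {j,w}→{w}
  live L6: {w}→{w}
  live L7: {w}→∅

Interference:
  f: {j,u,w}
  i: {j,w}
  j: {f,i,m,u,w}
  m: {j,w}
  u: {f,j,w}
  w: {f,i,j,m,u}

Colouring:
  {f,j,u,w} pairwise interfere (4-clique) ⇒ χ ≥ 4
  4-colouring: r0={j}  r1={w}  r2={f,i,m}  r3={u}
  χ = 4

Answer: 4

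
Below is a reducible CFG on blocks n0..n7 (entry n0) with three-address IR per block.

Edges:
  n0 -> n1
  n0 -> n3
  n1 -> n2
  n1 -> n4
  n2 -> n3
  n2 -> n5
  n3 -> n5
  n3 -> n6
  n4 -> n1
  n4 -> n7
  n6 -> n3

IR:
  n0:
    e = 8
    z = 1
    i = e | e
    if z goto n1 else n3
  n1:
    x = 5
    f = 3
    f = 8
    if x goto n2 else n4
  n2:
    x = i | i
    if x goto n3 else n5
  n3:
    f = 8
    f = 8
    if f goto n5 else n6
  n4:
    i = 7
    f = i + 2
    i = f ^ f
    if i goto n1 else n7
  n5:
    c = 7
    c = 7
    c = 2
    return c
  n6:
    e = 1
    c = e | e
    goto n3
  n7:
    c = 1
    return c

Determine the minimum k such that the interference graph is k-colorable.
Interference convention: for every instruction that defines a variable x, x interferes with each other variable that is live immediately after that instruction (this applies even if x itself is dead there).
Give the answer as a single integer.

Answer: 3

Derivation:
def/use:
  n0 def {e,i,z} use ∅
  n1 def {f,x} use ∅
  n2 def {x} use {i}
  n3 def {f} use ∅
  n4 def {f,i} use ∅
  n5 def {c} use ∅
  n6 def {c,e} use ∅
  n7 def {c} use ∅

Live sets:
  n0: in=∅ out={i}
  n1: in={i} out={i}
  n2: in={i} out=∅
  n3: in=∅ out=∅
  n4: in=∅ out={i}
  n5: in=∅ out=∅
  n6: in=∅ out=∅
  n7: in=∅ out=∅

Conflict graph:
  c: ∅
  e: {z}
  f: {i,x}
  i: {f,x,z}
  x: {f,i}
  z: {e,i}

Registers:
  lower bound: {f,i,x} mutually conflict ⇒ χ ≥ 3
  3-colouring: r0={c,e,i}  r1={f,z}  r2={x}
  χ = 3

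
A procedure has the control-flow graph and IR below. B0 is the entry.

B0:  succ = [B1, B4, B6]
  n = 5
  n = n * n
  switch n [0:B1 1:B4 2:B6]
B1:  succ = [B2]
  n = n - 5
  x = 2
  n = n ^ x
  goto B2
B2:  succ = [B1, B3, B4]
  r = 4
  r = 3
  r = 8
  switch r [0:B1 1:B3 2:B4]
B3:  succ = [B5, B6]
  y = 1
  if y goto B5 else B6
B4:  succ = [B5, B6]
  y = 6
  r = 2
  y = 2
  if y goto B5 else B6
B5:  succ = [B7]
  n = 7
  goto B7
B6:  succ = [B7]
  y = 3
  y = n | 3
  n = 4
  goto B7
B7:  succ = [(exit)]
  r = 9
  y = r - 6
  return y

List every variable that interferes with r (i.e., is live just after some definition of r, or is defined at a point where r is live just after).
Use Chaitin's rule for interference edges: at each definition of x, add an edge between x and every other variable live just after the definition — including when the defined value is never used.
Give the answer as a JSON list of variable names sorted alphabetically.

Answer: ["n"]

Derivation:
Per-block:
  B0 def {n} use ∅
  B1 def {n,x} use {n}
  B2 def {r} use ∅
  B3 def {y} use ∅
  B4 def {r,y} use ∅
  B5 def {n} use ∅
  B6 def {n,y} use {n}
  B7 def {r,y} use ∅

Backward fixpoint:
  live B0: ∅→{n}
  live B1: {n}→{n}
  live B2: {n}→{n}
  live B3: {n}→{n}
  live B4: {n}→{n}
  live B5: ∅→∅
  live B6: {n}→∅
  live B7: ∅→∅

Interfere edges:
  n↔{r,x,y}
  r↔{n}
  x↔{n}
  y↔{n}

N(r) = ["n"]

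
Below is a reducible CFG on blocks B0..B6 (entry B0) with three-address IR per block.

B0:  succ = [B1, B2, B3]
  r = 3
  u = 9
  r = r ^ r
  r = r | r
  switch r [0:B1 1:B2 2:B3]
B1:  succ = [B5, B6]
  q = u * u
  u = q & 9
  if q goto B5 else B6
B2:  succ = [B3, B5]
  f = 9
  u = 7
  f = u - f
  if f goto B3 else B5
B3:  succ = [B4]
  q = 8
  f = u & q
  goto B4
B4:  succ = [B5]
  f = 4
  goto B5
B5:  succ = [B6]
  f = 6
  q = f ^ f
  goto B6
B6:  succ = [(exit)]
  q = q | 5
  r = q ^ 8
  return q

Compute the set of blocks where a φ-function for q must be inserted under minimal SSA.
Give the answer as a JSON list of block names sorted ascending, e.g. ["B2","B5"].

idom tree: B1←B0 B2←B0 B3←B0 B4←B3 B5←B0 B6←B0
Dom∩ at merges:
  B3: preds {B0,B2}: {B0} ∩ {B0,B2} = {B0}; idom=B0
  B5: preds {B1,B2,B4}: {B0,B1} ∩ {B0,B2} ∩ {B0,B3,B4} = {B0}; idom=B0
  B6: preds {B1,B5}: {B0,B1} ∩ {B0,B5} = {B0}; idom=B0

DF walk-up:
  B3←B0: walk · to B0
  B3←B2: walk B2 to B0
  B5←B1: walk B1 to B0
  B5←B2: walk B2 to B0
  B5←B4: walk B4→B3 to B0
  B6←B1: walk B1 to B0
  B6←B5: walk B5 to B0
  DF(B0)=∅
  DF(B1)={B5,B6}
  DF(B2)={B3,B5}
  DF(B3)={B5}
  DF(B4)={B5}
  DF(B5)={B6}
  DF(B6)=∅

φ for q: defs {B1,B3,B5,B6}
  DF⁺ = {B5,B6}

Answer: ["B5", "B6"]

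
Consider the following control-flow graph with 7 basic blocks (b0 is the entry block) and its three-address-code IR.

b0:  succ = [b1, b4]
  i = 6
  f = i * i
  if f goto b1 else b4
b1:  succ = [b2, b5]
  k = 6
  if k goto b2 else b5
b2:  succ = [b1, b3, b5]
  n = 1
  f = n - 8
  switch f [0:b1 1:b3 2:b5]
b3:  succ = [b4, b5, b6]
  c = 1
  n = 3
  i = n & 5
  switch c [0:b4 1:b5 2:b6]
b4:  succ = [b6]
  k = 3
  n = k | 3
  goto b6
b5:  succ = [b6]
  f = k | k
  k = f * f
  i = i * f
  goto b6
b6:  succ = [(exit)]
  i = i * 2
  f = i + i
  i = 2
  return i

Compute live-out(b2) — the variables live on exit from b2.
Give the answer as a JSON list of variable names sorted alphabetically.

Answer: ["i", "k"]

Analysis:
Block summaries:
  b0: def={f,i} ue=∅
  b1: def={k} ue=∅
  b2: def={f,n} ue=∅
  b3: def={c,i,n} ue=∅
  b4: def={k,n} ue=∅
  b5: def={f,i,k} ue={i,k}
  b6: def={f,i} ue={i}

Liveness:
  live b0: ∅→{i}
  live b1: {i}→{i,k}
  live b2: {i,k}→{i,k}
  live b3: {k}→{i,k}
  live b4: {i}→{i}
  live b5: {i,k}→{i}
  live b6: {i}→∅

live-out(b2) = ["i", "k"]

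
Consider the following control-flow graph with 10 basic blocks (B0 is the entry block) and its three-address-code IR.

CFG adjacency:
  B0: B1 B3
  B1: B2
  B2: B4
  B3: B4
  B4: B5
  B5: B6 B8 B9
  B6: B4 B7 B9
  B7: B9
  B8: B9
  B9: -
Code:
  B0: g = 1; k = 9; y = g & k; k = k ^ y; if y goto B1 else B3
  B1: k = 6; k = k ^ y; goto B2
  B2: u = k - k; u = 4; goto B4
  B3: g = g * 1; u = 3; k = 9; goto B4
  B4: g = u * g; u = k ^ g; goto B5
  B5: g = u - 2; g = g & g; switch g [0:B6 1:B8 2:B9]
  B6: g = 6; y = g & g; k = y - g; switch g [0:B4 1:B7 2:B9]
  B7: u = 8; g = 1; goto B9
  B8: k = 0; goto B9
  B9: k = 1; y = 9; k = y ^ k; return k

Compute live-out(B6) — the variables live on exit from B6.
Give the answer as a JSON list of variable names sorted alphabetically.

Answer: ["g", "k", "u"]

Working:
Block summaries:
  B0 def {g,k,y} use ∅
  B1 def {k} use {y}
  B2 def {u} use {k}
  B3 def {g,k,u} use {g}
  B4 def {g,u} use {g,k,u}
  B5 def {g} use {u}
  B6 def {g,k,y} use ∅
  B7 def {g,u} use ∅
  B8 def {k} use ∅
  B9 def {k,y} use ∅

Liveness:
  B0 li=∅ lo={g,y}
  B1 li={g,y} lo={g,k}
  B2 li={g,k} lo={g,k,u}
  B3 li={g} lo={g,k,u}
  B4 li={g,k,u} lo={u}
  B5 li={u} lo={u}
  B6 li={u} lo={g,k,u}
  B7 li=∅ lo=∅
  B8 li=∅ lo=∅
  B9 li=∅ lo=∅

live-out(B6) = ["g", "k", "u"]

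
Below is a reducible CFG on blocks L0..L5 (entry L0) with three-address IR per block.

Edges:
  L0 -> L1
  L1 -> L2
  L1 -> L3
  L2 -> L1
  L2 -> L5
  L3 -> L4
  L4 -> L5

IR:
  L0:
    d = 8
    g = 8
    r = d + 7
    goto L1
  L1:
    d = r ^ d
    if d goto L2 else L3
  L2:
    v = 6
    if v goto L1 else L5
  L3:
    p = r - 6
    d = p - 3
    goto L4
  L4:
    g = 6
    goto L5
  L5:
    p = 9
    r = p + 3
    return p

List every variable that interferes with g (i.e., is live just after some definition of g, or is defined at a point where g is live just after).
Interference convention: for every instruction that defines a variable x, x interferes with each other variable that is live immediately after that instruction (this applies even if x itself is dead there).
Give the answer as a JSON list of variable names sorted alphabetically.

Answer: ["d"]

Analysis:
Block summaries:
  L0 def {d,g,r} use ∅
  L1 def {d} use {d,r}
  L2 def {v} use ∅
  L3 def {d,p} use {r}
  L4 def {g} use ∅
  L5 def {p,r} use ∅

Live sets:
  L0: in=∅ out={d,r}
  L1: in={d,r} out={d,r}
  L2: in={d,r} out={d,r}
  L3: in={r} out=∅
  L4: in=∅ out=∅
  L5: in=∅ out=∅

Conflict graph:
  d — {g,r,v}
  g — {d}
  p — {r}
  r — {d,p,v}
  v — {d,r}

N(g) = ["d"]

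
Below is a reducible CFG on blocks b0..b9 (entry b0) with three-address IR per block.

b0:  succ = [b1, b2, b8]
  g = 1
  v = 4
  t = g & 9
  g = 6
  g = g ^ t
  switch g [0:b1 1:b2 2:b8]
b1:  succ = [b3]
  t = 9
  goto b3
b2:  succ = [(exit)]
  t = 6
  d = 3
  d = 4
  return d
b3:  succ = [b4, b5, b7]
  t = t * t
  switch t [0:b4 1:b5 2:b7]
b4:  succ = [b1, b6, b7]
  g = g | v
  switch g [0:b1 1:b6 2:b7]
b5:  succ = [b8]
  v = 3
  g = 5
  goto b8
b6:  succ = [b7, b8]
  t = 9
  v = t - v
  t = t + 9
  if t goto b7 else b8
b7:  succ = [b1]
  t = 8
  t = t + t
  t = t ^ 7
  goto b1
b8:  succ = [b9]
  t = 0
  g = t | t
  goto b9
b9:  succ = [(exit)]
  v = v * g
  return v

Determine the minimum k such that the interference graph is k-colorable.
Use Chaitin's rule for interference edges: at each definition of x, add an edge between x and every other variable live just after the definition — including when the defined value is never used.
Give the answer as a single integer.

Answer: 3

Analysis:
Per-block:
  b0 def {g,t,v} use ∅
  b1 def {t} use ∅
  b2 def {d,t} use ∅
  b3 def {t} use {t}
  b4 def {g} use {g,v}
  b5 def {g,v} use ∅
  b6 def {t,v} use {v}
  b7 def {t} use ∅
  b8 def {g,t} use ∅
  b9 def {v} use {g,v}

Backward fixpoint:
  live b0: ∅→{g,v}
  live b1: {g,v}→{g,t,v}
  live b2: ∅→∅
  live b3: {g,t,v}→{g,v}
  live b4: {g,v}→{g,v}
  live b5: ∅→{v}
  live b6: {g,v}→{g,v}
  live b7: {g,v}→{g,v}
  live b8: {v}→{g,v}
  live b9: {g,v}→∅

Interference:
  d: ∅
  g: {t,v}
  t: {g,v}
  v: {g,t}

Chromatic number:
  clique {g,t,v} ⇒ need ≥ 3
  3-colouring: c0={d,g}  c1={t}  c2={v}
  χ = 3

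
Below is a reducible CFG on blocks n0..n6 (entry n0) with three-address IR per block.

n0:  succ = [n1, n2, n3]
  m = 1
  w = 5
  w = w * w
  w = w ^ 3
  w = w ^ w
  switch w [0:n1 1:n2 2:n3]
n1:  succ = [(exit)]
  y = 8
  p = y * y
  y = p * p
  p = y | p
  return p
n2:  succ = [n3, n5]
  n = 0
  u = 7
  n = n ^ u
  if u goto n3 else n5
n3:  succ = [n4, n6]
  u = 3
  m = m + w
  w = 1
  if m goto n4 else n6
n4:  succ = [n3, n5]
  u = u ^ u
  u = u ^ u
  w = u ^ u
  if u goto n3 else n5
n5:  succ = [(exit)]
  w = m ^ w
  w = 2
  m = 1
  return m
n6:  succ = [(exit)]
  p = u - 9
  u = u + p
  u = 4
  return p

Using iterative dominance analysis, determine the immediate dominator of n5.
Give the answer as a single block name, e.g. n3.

Answer: n0

Working:
idom tree: n1←n0 n2←n0 n3←n0 n4←n3 n5←n0 n6←n3
Dom at joins:
  n3: preds {n0,n2,n4}: {n0} ∩ {n0,n2} ∩ {n0,n3,n4} = {n0}; idom=n0
  n5: preds {n2,n4}: {n0,n2} ∩ {n0,n3,n4} = {n0}; idom=n0

idom(n5) = n0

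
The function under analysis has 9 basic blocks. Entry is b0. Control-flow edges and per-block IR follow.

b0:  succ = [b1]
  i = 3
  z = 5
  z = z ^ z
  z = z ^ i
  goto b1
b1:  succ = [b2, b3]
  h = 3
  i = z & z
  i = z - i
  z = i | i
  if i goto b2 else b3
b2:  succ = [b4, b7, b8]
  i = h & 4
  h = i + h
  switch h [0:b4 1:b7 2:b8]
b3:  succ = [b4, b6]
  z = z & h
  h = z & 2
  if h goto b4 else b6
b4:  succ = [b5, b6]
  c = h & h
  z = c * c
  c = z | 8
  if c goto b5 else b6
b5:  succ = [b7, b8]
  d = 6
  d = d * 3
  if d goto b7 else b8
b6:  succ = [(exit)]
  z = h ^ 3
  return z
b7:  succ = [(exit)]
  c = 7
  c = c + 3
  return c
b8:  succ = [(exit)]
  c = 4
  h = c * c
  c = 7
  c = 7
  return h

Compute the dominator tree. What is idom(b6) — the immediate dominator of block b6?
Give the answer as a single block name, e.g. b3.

Answer: b1

Analysis:
idom tree: b1←b0 b2←b1 b3←b1 b4←b1 b5←b4 b6←b1 b7←b1 b8←b1
Join-block Dom:
  b4: preds {b2,b3}: {b0,b1,b2} ∩ {b0,b1,b3} = {b0,b1}; idom=b1
  b6: preds {b3,b4}: {b0,b1,b3} ∩ {b0,b1,b4} = {b0,b1}; idom=b1
  b7: preds {b2,b5}: {b0,b1,b2} ∩ {b0,b1,b4,b5} = {b0,b1}; idom=b1
  b8: preds {b2,b5}: {b0,b1,b2} ∩ {b0,b1,b4,b5} = {b0,b1}; idom=b1

idom(b6) = b1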